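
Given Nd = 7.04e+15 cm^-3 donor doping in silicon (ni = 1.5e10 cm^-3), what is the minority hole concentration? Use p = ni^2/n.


Step 1: Since Nd >> ni, n ≈ Nd = 7.04e+15 cm^-3
Step 2: p = ni^2 / n = (1.5e10)^2 / 7.04e+15
Step 3: p = 2.25e20 / 7.04e+15 = 3.20e+04 cm^-3

3.20e+04


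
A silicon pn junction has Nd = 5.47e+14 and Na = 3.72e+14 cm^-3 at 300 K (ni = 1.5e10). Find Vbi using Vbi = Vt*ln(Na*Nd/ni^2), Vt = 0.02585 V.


Step 1: Compute Na*Nd/ni^2 = 3.72e+14 * 5.47e+14 / (1.5e10)^2 = 9.0437e+08
Step 2: ln(9.0437e+08) = 20.6227
Step 3: Vbi = 0.02585 * 20.6227 = 0.533 V

0.533


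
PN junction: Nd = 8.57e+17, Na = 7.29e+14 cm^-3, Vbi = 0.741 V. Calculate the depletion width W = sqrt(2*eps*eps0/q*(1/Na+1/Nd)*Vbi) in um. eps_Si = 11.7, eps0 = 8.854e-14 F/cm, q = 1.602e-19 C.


Step 1: 1/Na + 1/Nd = 1/7.29e+14 + 1/8.57e+17 = 1.37291e-15
Step 2: 2*eps*eps0/q = 2*11.7*8.854e-14/1.602e-19 = 1.293281e+07
Step 3: W^2 = 1.293281e+07 * 1.37291e-15 * 0.741 = 1.31569e-08
Step 4: W = sqrt(1.31569e-08) = 1.147e-04 cm = 1.147 um

1.147


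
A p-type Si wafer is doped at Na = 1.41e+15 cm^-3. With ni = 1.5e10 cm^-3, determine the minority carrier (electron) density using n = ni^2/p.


Step 1: Majority hole concentration p ≈ Na = 1.41e+15 cm^-3
Step 2: n = ni^2 / Na = (1.5e10)^2 / 1.41e+15
Step 3: n = 1.60e+05 cm^-3

1.60e+05


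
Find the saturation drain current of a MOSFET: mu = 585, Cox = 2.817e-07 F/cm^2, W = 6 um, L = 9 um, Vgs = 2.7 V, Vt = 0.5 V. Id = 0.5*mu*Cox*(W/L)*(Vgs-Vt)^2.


Step 1: Overdrive voltage Vov = Vgs - Vt = 2.7 - 0.5 = 2.2 V
Step 2: W/L = 6/9 = 0.666667
Step 3: Id = 0.5 * 585 * 2.817e-07 * 0.666667 * 2.2^2
Step 4: Id = 2.66e-04 A

2.66e-04


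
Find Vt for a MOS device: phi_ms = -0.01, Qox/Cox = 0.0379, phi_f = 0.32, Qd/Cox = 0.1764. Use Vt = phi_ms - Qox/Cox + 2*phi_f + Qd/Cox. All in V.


Step 1: Vt = phi_ms - Qox/Cox + 2*phi_f + Qd/Cox
Step 2: Vt = -0.01 - 0.0379 + 2*0.32 + 0.1764
Step 3: Vt = -0.01 - 0.0379 + 0.64 + 0.1764
Step 4: Vt = 0.7685 V

0.7685


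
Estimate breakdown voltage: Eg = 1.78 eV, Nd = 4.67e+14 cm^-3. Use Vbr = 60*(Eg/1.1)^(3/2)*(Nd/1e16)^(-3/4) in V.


Step 1: Eg/1.1 = 1.78/1.1 = 1.618182
Step 2: (Eg/1.1)^1.5 = 1.618182^1.5 = 2.058453
Step 3: (Nd/1e16)^(-0.75) = (0.0467)^(-0.75) = 9.954337
Step 4: Vbr = 60 * 2.058453 * 9.954337 = 1229.4 V

1229.4


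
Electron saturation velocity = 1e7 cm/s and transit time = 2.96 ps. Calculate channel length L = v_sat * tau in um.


Step 1: tau in seconds = 2.96 ps * 1e-12 = 2.9600e-12 s
Step 2: L = v_sat * tau = 1e7 * 2.9600e-12 = 2.9600e-05 cm
Step 3: L in um = 2.9600e-05 * 1e4 = 0.296 um

0.296


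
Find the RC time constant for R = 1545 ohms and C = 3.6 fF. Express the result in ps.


Step 1: tau = R * C
Step 2: tau = 1545 * 3.6 fF = 1545 * 3.6e-15 F
Step 3: tau = 5.562e-12 s = 5.562 ps

5.562


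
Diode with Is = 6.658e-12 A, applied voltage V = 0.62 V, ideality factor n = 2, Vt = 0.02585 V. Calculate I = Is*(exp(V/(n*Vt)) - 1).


Step 1: V/(n*Vt) = 0.62/(2*0.02585) = 11.9923
Step 2: exp(11.9923) = 1.6151e+05
Step 3: I = 6.658e-12 * (1.6151e+05 - 1) = 1.08e-06 A

1.08e-06


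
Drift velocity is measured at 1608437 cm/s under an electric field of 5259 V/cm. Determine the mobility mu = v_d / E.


Step 1: mu = v_d / E
Step 2: mu = 1608437 / 5259
Step 3: mu = 305.84 cm^2/(V*s)

305.84


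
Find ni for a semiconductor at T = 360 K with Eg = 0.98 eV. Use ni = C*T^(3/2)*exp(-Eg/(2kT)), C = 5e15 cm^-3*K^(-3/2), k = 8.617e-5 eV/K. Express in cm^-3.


Step 1: Compute kT = 8.617e-5 * 360 = 0.0310212 eV
Step 2: Exponent = -Eg/(2kT) = -0.98/(2*0.0310212) = -15.79565
Step 3: T^(3/2) = 360^1.5 = 6830.52
Step 4: ni = 5e15 * 6830.52 * exp(-15.79565) = 4.71e+12 cm^-3

4.71e+12


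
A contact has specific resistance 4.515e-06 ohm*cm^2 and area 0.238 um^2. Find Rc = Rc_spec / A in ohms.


Step 1: Convert area to cm^2: 0.238 um^2 = 2.3800e-09 cm^2
Step 2: Rc = Rc_spec / A = 4.515e-06 / 2.3800e-09
Step 3: Rc = 1.90e+03 ohms

1.90e+03


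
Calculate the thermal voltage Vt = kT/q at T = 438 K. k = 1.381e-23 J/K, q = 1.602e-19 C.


Step 1: kT = 1.381e-23 * 438 = 6.04878e-21 J
Step 2: Vt = kT/q = 6.04878e-21 / 1.602e-19
Step 3: Vt = 0.03776 V

0.03776


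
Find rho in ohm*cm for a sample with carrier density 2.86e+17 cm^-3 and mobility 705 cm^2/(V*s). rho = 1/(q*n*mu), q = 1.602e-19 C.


Step 1: sigma = q * n * mu = 1.602e-19 * 2.86e+17 * 705 = 3.23011e+01 S/cm
Step 2: rho = 1 / sigma = 1 / 3.23011e+01 = 0.03096 ohm*cm

0.03096


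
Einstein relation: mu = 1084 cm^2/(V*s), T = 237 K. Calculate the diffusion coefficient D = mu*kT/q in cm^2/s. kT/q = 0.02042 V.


Step 1: D = mu * (kT/q)
Step 2: D = 1084 * 0.02042
Step 3: D = 22.14 cm^2/s

22.14


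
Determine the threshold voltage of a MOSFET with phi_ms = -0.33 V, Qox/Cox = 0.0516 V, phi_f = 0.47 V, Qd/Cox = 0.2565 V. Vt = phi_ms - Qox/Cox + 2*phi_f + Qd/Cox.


Step 1: Vt = phi_ms - Qox/Cox + 2*phi_f + Qd/Cox
Step 2: Vt = -0.33 - 0.0516 + 2*0.47 + 0.2565
Step 3: Vt = -0.33 - 0.0516 + 0.94 + 0.2565
Step 4: Vt = 0.8149 V

0.8149


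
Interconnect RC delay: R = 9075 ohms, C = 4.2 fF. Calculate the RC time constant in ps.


Step 1: tau = R * C
Step 2: tau = 9075 * 4.2 fF = 9075 * 4.2e-15 F
Step 3: tau = 3.8115e-11 s = 38.115 ps

38.115


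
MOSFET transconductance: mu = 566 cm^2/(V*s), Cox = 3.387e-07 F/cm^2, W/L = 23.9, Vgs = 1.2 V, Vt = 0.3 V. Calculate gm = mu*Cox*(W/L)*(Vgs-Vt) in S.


Step 1: Vov = Vgs - Vt = 1.2 - 0.3 = 0.9 V
Step 2: gm = mu * Cox * (W/L) * Vov
Step 3: gm = 566 * 3.387e-07 * 23.9 * 0.9 = 4.12e-03 S

4.12e-03


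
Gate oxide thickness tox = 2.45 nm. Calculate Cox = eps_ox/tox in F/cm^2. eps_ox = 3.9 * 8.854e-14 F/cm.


Step 1: eps_ox = 3.9 * 8.854e-14 = 3.45306e-13 F/cm
Step 2: tox in cm = 2.45 nm * 1e-7 = 2.4500e-07 cm
Step 3: Cox = 3.45306e-13 / 2.4500e-07 = 1.41e-06 F/cm^2

1.41e-06


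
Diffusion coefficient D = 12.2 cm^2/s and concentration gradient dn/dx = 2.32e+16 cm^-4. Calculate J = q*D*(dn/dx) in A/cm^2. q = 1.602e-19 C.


Step 1: J = q * D * (dn/dx)
Step 2: J = 1.602e-19 * 12.2 * 2.32e+16
Step 3: J = 4.53e-02 A/cm^2

4.53e-02


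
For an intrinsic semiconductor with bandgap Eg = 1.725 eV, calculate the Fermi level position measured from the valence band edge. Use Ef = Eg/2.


Step 1: For an intrinsic semiconductor, the Fermi level sits at midgap.
Step 2: Ef = Eg / 2 = 1.725 / 2 = 0.8625 eV

0.8625


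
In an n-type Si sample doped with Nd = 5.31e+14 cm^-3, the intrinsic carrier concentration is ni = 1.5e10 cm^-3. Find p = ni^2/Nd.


Step 1: Since Nd >> ni, n ≈ Nd = 5.31e+14 cm^-3
Step 2: p = ni^2 / n = (1.5e10)^2 / 5.31e+14
Step 3: p = 2.25e20 / 5.31e+14 = 4.24e+05 cm^-3

4.24e+05


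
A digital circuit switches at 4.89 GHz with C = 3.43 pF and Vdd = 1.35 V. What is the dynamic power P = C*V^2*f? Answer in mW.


Step 1: V^2 = 1.35^2 = 1.8225 V^2
Step 2: P = C*V^2*f = 3.43e-12 F * 1.8225 * 4.89e9 Hz
Step 3: P = 3.056824575e-02 W
Step 4: P = 30.568 mW

30.568


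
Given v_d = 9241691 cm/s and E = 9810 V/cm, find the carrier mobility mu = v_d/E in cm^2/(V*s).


Step 1: mu = v_d / E
Step 2: mu = 9241691 / 9810
Step 3: mu = 942.07 cm^2/(V*s)

942.07


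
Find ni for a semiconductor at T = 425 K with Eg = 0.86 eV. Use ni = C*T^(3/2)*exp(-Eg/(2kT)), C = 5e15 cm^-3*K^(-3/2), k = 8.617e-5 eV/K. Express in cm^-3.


Step 1: Compute kT = 8.617e-5 * 425 = 0.03662225 eV
Step 2: Exponent = -Eg/(2kT) = -0.86/(2*0.03662225) = -11.74150
Step 3: T^(3/2) = 425^1.5 = 8761.60
Step 4: ni = 5e15 * 8761.60 * exp(-11.74150) = 3.49e+14 cm^-3

3.49e+14


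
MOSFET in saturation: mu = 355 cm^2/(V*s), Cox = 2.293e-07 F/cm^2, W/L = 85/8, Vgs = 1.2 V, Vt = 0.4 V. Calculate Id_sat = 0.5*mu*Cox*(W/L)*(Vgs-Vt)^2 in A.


Step 1: Overdrive voltage Vov = Vgs - Vt = 1.2 - 0.4 = 0.8 V
Step 2: W/L = 85/8 = 10.625
Step 3: Id = 0.5 * 355 * 2.293e-07 * 10.625 * 0.8^2
Step 4: Id = 2.77e-04 A

2.77e-04


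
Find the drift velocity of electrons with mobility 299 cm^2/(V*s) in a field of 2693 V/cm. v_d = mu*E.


Step 1: v_d = mu * E
Step 2: v_d = 299 * 2693 = 805207
Step 3: v_d = 8.05e+05 cm/s

8.05e+05


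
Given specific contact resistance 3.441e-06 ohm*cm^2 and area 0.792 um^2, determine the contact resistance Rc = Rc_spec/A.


Step 1: Convert area to cm^2: 0.792 um^2 = 7.9200e-09 cm^2
Step 2: Rc = Rc_spec / A = 3.441e-06 / 7.9200e-09
Step 3: Rc = 4.34e+02 ohms

4.34e+02


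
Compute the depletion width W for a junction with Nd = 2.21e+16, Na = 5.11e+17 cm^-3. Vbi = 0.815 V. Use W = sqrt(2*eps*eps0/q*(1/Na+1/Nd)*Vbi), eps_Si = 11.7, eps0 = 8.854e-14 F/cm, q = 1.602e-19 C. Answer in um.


Step 1: 1/Na + 1/Nd = 1/5.11e+17 + 1/2.21e+16 = 4.72058e-17
Step 2: 2*eps*eps0/q = 2*11.7*8.854e-14/1.602e-19 = 1.293281e+07
Step 3: W^2 = 1.293281e+07 * 4.72058e-17 * 0.815 = 4.97560e-10
Step 4: W = sqrt(4.97560e-10) = 2.231e-05 cm = 0.2231 um

0.2231


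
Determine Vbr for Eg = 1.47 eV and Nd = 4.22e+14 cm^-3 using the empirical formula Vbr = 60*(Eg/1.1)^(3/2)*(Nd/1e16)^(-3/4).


Step 1: Eg/1.1 = 1.47/1.1 = 1.336364
Step 2: (Eg/1.1)^1.5 = 1.336364^1.5 = 1.544853
Step 3: (Nd/1e16)^(-0.75) = (0.0422)^(-0.75) = 10.740281
Step 4: Vbr = 60 * 1.544853 * 10.740281 = 995.5 V

995.5


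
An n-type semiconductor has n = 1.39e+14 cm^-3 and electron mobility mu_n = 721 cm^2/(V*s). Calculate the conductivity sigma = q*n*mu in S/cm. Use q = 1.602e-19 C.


Step 1: sigma = q * n * mu
Step 2: sigma = 1.602e-19 * 1.39e+14 * 721
Step 3: sigma = 1.606e-02 S/cm

1.606e-02


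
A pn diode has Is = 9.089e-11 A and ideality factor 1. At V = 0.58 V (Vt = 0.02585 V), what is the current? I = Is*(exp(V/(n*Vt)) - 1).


Step 1: V/(n*Vt) = 0.58/(1*0.02585) = 22.4371
Step 2: exp(22.4371) = 5.5502e+09
Step 3: I = 9.089e-11 * (5.5502e+09 - 1) = 5.04e-01 A

5.04e-01


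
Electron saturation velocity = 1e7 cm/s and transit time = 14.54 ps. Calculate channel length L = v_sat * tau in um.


Step 1: tau in seconds = 14.54 ps * 1e-12 = 1.4540e-11 s
Step 2: L = v_sat * tau = 1e7 * 1.4540e-11 = 1.4540e-04 cm
Step 3: L in um = 1.4540e-04 * 1e4 = 1.454 um

1.454


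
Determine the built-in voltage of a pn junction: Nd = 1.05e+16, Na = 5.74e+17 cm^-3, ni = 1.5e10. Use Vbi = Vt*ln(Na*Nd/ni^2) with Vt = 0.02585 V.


Step 1: Compute Na*Nd/ni^2 = 5.74e+17 * 1.05e+16 / (1.5e10)^2 = 2.6787e+13
Step 2: ln(2.6787e+13) = 30.9189
Step 3: Vbi = 0.02585 * 30.9189 = 0.799 V

0.799


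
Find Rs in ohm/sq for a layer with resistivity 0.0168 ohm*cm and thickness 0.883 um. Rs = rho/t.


Step 1: Convert thickness to cm: t = 0.883 um = 8.8300e-05 cm
Step 2: Rs = rho / t = 0.0168 / 8.8300e-05
Step 3: Rs = 190.3 ohm/sq

190.3


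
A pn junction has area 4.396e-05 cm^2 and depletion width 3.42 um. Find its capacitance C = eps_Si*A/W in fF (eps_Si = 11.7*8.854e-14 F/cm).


Step 1: eps_Si = 11.7 * 8.854e-14 = 1.035918e-12 F/cm
Step 2: W in cm = 3.42 * 1e-4 = 3.42e-04 cm
Step 3: C = 1.035918e-12 * 4.396e-05 / 3.42e-04 = 1.331548e-13 F
Step 4: C = 133.15 fF

133.15


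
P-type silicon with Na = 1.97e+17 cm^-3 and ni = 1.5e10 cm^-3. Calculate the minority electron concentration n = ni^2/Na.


Step 1: Majority hole concentration p ≈ Na = 1.97e+17 cm^-3
Step 2: n = ni^2 / Na = (1.5e10)^2 / 1.97e+17
Step 3: n = 1.14e+03 cm^-3

1.14e+03


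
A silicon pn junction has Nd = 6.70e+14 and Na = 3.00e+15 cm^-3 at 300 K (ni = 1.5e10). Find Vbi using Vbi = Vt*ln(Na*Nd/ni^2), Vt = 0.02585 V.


Step 1: Compute Na*Nd/ni^2 = 3.00e+15 * 6.70e+14 / (1.5e10)^2 = 8.9333e+09
Step 2: ln(8.9333e+09) = 22.9131
Step 3: Vbi = 0.02585 * 22.9131 = 0.592 V

0.592


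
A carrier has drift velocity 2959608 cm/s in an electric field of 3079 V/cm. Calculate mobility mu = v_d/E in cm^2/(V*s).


Step 1: mu = v_d / E
Step 2: mu = 2959608 / 3079
Step 3: mu = 961.22 cm^2/(V*s)

961.22


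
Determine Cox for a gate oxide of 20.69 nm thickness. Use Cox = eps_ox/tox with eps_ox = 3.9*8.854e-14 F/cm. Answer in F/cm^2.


Step 1: eps_ox = 3.9 * 8.854e-14 = 3.45306e-13 F/cm
Step 2: tox in cm = 20.69 nm * 1e-7 = 2.0690e-06 cm
Step 3: Cox = 3.45306e-13 / 2.0690e-06 = 1.67e-07 F/cm^2

1.67e-07


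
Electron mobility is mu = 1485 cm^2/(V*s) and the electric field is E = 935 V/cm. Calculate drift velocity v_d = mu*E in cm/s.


Step 1: v_d = mu * E
Step 2: v_d = 1485 * 935 = 1388475
Step 3: v_d = 1.39e+06 cm/s

1.39e+06


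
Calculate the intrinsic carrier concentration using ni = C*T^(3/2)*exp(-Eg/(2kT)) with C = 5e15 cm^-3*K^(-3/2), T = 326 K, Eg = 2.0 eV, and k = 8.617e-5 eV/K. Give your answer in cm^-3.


Step 1: Compute kT = 8.617e-5 * 326 = 0.02809142 eV
Step 2: Exponent = -Eg/(2kT) = -2.0/(2*0.02809142) = -35.59806
Step 3: T^(3/2) = 326^1.5 = 5886.08
Step 4: ni = 5e15 * 5886.08 * exp(-35.59806) = 1.02e+04 cm^-3

1.02e+04


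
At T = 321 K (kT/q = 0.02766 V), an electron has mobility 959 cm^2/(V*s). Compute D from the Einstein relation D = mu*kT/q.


Step 1: D = mu * (kT/q)
Step 2: D = 959 * 0.02766
Step 3: D = 26.53 cm^2/s

26.53


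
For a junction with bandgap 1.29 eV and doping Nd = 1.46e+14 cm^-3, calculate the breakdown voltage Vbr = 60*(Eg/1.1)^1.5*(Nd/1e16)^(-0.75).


Step 1: Eg/1.1 = 1.29/1.1 = 1.172727
Step 2: (Eg/1.1)^1.5 = 1.172727^1.5 = 1.269976
Step 3: (Nd/1e16)^(-0.75) = (0.0146)^(-0.75) = 23.808682
Step 4: Vbr = 60 * 1.269976 * 23.808682 = 1814.2 V

1814.2


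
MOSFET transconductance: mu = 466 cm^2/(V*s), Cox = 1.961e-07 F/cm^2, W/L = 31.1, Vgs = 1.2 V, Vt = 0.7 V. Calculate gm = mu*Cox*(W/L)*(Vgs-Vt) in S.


Step 1: Vov = Vgs - Vt = 1.2 - 0.7 = 0.5 V
Step 2: gm = mu * Cox * (W/L) * Vov
Step 3: gm = 466 * 1.961e-07 * 31.1 * 0.5 = 1.42e-03 S

1.42e-03


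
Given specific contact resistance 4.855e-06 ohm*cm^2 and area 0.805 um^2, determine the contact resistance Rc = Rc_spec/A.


Step 1: Convert area to cm^2: 0.805 um^2 = 8.0500e-09 cm^2
Step 2: Rc = Rc_spec / A = 4.855e-06 / 8.0500e-09
Step 3: Rc = 6.03e+02 ohms

6.03e+02


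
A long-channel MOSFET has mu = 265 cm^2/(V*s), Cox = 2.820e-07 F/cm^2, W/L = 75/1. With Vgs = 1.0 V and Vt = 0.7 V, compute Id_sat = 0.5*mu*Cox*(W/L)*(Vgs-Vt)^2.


Step 1: Overdrive voltage Vov = Vgs - Vt = 1.0 - 0.7 = 0.3 V
Step 2: W/L = 75/1 = 75
Step 3: Id = 0.5 * 265 * 2.820e-07 * 75 * 0.3^2
Step 4: Id = 2.52e-04 A

2.52e-04


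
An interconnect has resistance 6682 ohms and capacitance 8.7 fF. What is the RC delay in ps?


Step 1: tau = R * C
Step 2: tau = 6682 * 8.7 fF = 6682 * 8.7e-15 F
Step 3: tau = 5.81334e-11 s = 58.1334 ps

58.1334


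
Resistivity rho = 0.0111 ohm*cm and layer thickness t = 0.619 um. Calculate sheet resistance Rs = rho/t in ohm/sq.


Step 1: Convert thickness to cm: t = 0.619 um = 6.1900e-05 cm
Step 2: Rs = rho / t = 0.0111 / 6.1900e-05
Step 3: Rs = 179.3 ohm/sq

179.3


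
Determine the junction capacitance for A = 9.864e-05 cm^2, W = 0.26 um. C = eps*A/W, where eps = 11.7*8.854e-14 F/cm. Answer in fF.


Step 1: eps_Si = 11.7 * 8.854e-14 = 1.035918e-12 F/cm
Step 2: W in cm = 0.26 * 1e-4 = 2.60e-05 cm
Step 3: C = 1.035918e-12 * 9.864e-05 / 2.60e-05 = 3.930114e-12 F
Step 4: C = 3930.11 fF

3930.11


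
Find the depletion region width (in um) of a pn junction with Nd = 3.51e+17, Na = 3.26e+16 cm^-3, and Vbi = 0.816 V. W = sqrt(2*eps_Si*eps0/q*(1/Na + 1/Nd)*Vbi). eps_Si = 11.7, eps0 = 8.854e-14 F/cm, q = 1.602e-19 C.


Step 1: 1/Na + 1/Nd = 1/3.26e+16 + 1/3.51e+17 = 3.35238e-17
Step 2: 2*eps*eps0/q = 2*11.7*8.854e-14/1.602e-19 = 1.293281e+07
Step 3: W^2 = 1.293281e+07 * 3.35238e-17 * 0.816 = 3.53782e-10
Step 4: W = sqrt(3.53782e-10) = 1.881e-05 cm = 0.1881 um

0.1881


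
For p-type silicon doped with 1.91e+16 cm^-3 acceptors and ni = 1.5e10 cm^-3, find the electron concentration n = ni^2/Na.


Step 1: Majority hole concentration p ≈ Na = 1.91e+16 cm^-3
Step 2: n = ni^2 / Na = (1.5e10)^2 / 1.91e+16
Step 3: n = 1.18e+04 cm^-3

1.18e+04


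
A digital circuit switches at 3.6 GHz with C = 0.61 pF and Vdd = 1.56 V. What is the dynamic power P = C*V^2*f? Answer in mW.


Step 1: V^2 = 1.56^2 = 2.4336 V^2
Step 2: P = C*V^2*f = 0.61e-12 F * 2.4336 * 3.6e9 Hz
Step 3: P = 5.3441856e-03 W
Step 4: P = 5.344 mW

5.344


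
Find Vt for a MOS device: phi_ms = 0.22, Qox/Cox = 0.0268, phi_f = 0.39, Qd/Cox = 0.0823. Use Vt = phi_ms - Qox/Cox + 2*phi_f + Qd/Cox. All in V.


Step 1: Vt = phi_ms - Qox/Cox + 2*phi_f + Qd/Cox
Step 2: Vt = 0.22 - 0.0268 + 2*0.39 + 0.0823
Step 3: Vt = 0.22 - 0.0268 + 0.78 + 0.0823
Step 4: Vt = 1.0555 V

1.0555


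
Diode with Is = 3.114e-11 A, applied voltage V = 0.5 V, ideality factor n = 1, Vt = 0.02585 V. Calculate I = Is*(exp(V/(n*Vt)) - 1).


Step 1: V/(n*Vt) = 0.5/(1*0.02585) = 19.3424
Step 2: exp(19.3424) = 2.5136e+08
Step 3: I = 3.114e-11 * (2.5136e+08 - 1) = 7.83e-03 A

7.83e-03


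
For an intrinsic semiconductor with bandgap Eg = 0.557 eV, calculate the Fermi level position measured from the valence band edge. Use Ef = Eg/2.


Step 1: For an intrinsic semiconductor, the Fermi level sits at midgap.
Step 2: Ef = Eg / 2 = 0.557 / 2 = 0.2785 eV

0.2785


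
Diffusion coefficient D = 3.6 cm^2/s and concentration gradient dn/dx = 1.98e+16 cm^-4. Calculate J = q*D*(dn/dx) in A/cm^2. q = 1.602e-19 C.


Step 1: J = q * D * (dn/dx)
Step 2: J = 1.602e-19 * 3.6 * 1.98e+16
Step 3: J = 1.14e-02 A/cm^2

1.14e-02


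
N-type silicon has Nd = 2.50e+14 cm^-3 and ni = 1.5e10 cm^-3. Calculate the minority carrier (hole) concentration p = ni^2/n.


Step 1: Since Nd >> ni, n ≈ Nd = 2.50e+14 cm^-3
Step 2: p = ni^2 / n = (1.5e10)^2 / 2.50e+14
Step 3: p = 2.25e20 / 2.50e+14 = 9.00e+05 cm^-3

9.00e+05


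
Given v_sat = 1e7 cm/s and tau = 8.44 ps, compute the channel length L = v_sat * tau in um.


Step 1: tau in seconds = 8.44 ps * 1e-12 = 8.4400e-12 s
Step 2: L = v_sat * tau = 1e7 * 8.4400e-12 = 8.4400e-05 cm
Step 3: L in um = 8.4400e-05 * 1e4 = 0.844 um

0.844


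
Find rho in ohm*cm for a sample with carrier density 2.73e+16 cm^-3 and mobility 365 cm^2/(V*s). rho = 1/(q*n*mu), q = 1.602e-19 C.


Step 1: sigma = q * n * mu = 1.602e-19 * 2.73e+16 * 365 = 1.59631e+00 S/cm
Step 2: rho = 1 / sigma = 1 / 1.59631e+00 = 0.6264 ohm*cm

0.6264


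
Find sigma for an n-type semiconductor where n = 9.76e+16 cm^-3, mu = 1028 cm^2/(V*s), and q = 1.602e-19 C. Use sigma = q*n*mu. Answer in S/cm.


Step 1: sigma = q * n * mu
Step 2: sigma = 1.602e-19 * 9.76e+16 * 1028
Step 3: sigma = 1.607e+01 S/cm

1.607e+01


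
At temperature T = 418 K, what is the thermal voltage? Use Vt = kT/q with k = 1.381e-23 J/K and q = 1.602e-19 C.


Step 1: kT = 1.381e-23 * 418 = 5.77258e-21 J
Step 2: Vt = kT/q = 5.77258e-21 / 1.602e-19
Step 3: Vt = 0.03603 V

0.03603


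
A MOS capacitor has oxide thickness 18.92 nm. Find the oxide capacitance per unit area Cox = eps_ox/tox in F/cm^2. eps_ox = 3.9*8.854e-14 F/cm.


Step 1: eps_ox = 3.9 * 8.854e-14 = 3.45306e-13 F/cm
Step 2: tox in cm = 18.92 nm * 1e-7 = 1.8920e-06 cm
Step 3: Cox = 3.45306e-13 / 1.8920e-06 = 1.83e-07 F/cm^2

1.83e-07


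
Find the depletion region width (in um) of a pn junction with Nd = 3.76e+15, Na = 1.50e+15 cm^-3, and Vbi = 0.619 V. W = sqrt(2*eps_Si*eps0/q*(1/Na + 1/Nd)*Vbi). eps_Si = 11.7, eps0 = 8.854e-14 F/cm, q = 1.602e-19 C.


Step 1: 1/Na + 1/Nd = 1/1.50e+15 + 1/3.76e+15 = 9.32624e-16
Step 2: 2*eps*eps0/q = 2*11.7*8.854e-14/1.602e-19 = 1.293281e+07
Step 3: W^2 = 1.293281e+07 * 9.32624e-16 * 0.619 = 7.46604e-09
Step 4: W = sqrt(7.46604e-09) = 8.641e-05 cm = 0.8641 um

0.8641


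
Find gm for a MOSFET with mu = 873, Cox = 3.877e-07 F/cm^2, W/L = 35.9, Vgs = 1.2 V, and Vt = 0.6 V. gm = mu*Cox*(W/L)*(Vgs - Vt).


Step 1: Vov = Vgs - Vt = 1.2 - 0.6 = 0.6 V
Step 2: gm = mu * Cox * (W/L) * Vov
Step 3: gm = 873 * 3.877e-07 * 35.9 * 0.6 = 7.29e-03 S

7.29e-03


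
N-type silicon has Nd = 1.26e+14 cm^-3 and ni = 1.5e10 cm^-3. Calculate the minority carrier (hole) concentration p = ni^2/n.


Step 1: Since Nd >> ni, n ≈ Nd = 1.26e+14 cm^-3
Step 2: p = ni^2 / n = (1.5e10)^2 / 1.26e+14
Step 3: p = 2.25e20 / 1.26e+14 = 1.79e+06 cm^-3

1.79e+06


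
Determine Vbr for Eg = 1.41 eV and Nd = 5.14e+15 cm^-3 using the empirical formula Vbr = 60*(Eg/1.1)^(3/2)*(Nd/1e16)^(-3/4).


Step 1: Eg/1.1 = 1.41/1.1 = 1.281818
Step 2: (Eg/1.1)^1.5 = 1.281818^1.5 = 1.451241
Step 3: (Nd/1e16)^(-0.75) = (0.514)^(-0.75) = 1.647319
Step 4: Vbr = 60 * 1.451241 * 1.647319 = 143.4 V

143.4


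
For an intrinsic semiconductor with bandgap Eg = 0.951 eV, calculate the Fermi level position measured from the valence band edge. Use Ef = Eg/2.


Step 1: For an intrinsic semiconductor, the Fermi level sits at midgap.
Step 2: Ef = Eg / 2 = 0.951 / 2 = 0.4755 eV

0.4755


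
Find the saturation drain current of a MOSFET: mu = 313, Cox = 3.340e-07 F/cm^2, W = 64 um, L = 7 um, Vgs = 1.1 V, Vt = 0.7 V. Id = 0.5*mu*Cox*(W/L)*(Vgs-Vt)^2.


Step 1: Overdrive voltage Vov = Vgs - Vt = 1.1 - 0.7 = 0.4 V
Step 2: W/L = 64/7 = 9.14286
Step 3: Id = 0.5 * 313 * 3.340e-07 * 9.14286 * 0.4^2
Step 4: Id = 7.65e-05 A

7.65e-05


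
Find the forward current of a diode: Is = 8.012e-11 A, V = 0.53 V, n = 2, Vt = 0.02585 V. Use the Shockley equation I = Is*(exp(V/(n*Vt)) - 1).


Step 1: V/(n*Vt) = 0.53/(2*0.02585) = 10.2515
Step 2: exp(10.2515) = 2.8325e+04
Step 3: I = 8.012e-11 * (2.8325e+04 - 1) = 2.27e-06 A

2.27e-06


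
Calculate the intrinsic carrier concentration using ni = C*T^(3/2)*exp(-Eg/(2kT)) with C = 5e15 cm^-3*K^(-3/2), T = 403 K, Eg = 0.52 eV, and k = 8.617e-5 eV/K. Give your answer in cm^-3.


Step 1: Compute kT = 8.617e-5 * 403 = 0.03472651 eV
Step 2: Exponent = -Eg/(2kT) = -0.52/(2*0.03472651) = -7.48708
Step 3: T^(3/2) = 403^1.5 = 8090.17
Step 4: ni = 5e15 * 8090.17 * exp(-7.48708) = 2.27e+16 cm^-3

2.27e+16


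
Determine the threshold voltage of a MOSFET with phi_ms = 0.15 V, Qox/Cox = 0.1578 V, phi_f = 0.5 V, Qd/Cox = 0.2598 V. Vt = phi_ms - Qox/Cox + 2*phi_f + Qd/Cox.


Step 1: Vt = phi_ms - Qox/Cox + 2*phi_f + Qd/Cox
Step 2: Vt = 0.15 - 0.1578 + 2*0.5 + 0.2598
Step 3: Vt = 0.15 - 0.1578 + 1.0 + 0.2598
Step 4: Vt = 1.252 V

1.252


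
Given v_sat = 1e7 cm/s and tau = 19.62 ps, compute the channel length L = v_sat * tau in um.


Step 1: tau in seconds = 19.62 ps * 1e-12 = 1.9620e-11 s
Step 2: L = v_sat * tau = 1e7 * 1.9620e-11 = 1.9620e-04 cm
Step 3: L in um = 1.9620e-04 * 1e4 = 1.962 um

1.962


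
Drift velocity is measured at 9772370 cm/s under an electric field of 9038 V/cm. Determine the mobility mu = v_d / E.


Step 1: mu = v_d / E
Step 2: mu = 9772370 / 9038
Step 3: mu = 1081.25 cm^2/(V*s)

1081.25


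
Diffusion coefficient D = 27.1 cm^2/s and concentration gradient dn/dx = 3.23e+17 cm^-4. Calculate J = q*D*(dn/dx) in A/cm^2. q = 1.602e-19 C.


Step 1: J = q * D * (dn/dx)
Step 2: J = 1.602e-19 * 27.1 * 3.23e+17
Step 3: J = 1.40e+00 A/cm^2

1.40e+00


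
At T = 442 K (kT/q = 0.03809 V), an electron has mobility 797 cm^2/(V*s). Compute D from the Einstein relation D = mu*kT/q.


Step 1: D = mu * (kT/q)
Step 2: D = 797 * 0.03809
Step 3: D = 30.36 cm^2/s

30.36


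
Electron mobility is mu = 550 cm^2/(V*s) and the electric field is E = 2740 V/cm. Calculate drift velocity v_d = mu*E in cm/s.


Step 1: v_d = mu * E
Step 2: v_d = 550 * 2740 = 1507000
Step 3: v_d = 1.51e+06 cm/s

1.51e+06


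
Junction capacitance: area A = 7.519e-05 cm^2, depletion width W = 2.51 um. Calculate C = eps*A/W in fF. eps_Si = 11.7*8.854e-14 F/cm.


Step 1: eps_Si = 11.7 * 8.854e-14 = 1.035918e-12 F/cm
Step 2: W in cm = 2.51 * 1e-4 = 2.51e-04 cm
Step 3: C = 1.035918e-12 * 7.519e-05 / 2.51e-04 = 3.103214e-13 F
Step 4: C = 310.32 fF

310.32


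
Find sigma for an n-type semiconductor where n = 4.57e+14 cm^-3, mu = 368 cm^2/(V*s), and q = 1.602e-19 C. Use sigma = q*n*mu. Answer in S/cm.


Step 1: sigma = q * n * mu
Step 2: sigma = 1.602e-19 * 4.57e+14 * 368
Step 3: sigma = 2.694e-02 S/cm

2.694e-02


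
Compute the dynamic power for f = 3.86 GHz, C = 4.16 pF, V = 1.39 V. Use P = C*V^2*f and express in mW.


Step 1: V^2 = 1.39^2 = 1.9321 V^2
Step 2: P = C*V^2*f = 4.16e-12 F * 1.9321 * 3.86e9 Hz
Step 3: P = 3.102488896e-02 W
Step 4: P = 31.025 mW

31.025


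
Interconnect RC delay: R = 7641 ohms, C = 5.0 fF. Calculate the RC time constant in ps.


Step 1: tau = R * C
Step 2: tau = 7641 * 5.0 fF = 7641 * 5.0e-15 F
Step 3: tau = 3.8205e-11 s = 38.205 ps

38.205


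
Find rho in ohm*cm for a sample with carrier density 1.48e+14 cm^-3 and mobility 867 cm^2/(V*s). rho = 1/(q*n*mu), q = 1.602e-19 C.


Step 1: sigma = q * n * mu = 1.602e-19 * 1.48e+14 * 867 = 2.05562e-02 S/cm
Step 2: rho = 1 / sigma = 1 / 2.05562e-02 = 48.65 ohm*cm

48.65


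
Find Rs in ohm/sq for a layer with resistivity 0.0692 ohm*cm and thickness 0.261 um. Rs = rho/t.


Step 1: Convert thickness to cm: t = 0.261 um = 2.6100e-05 cm
Step 2: Rs = rho / t = 0.0692 / 2.6100e-05
Step 3: Rs = 2651.3 ohm/sq

2651.3


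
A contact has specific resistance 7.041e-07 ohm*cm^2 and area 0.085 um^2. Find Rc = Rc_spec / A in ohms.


Step 1: Convert area to cm^2: 0.085 um^2 = 8.5000e-10 cm^2
Step 2: Rc = Rc_spec / A = 7.041e-07 / 8.5000e-10
Step 3: Rc = 8.28e+02 ohms

8.28e+02


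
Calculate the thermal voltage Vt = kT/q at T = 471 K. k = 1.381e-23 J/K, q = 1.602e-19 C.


Step 1: kT = 1.381e-23 * 471 = 6.50451e-21 J
Step 2: Vt = kT/q = 6.50451e-21 / 1.602e-19
Step 3: Vt = 0.0406 V

0.0406


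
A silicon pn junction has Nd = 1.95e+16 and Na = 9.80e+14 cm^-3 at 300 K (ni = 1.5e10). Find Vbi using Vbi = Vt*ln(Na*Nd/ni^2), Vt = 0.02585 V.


Step 1: Compute Na*Nd/ni^2 = 9.80e+14 * 1.95e+16 / (1.5e10)^2 = 8.4933e+10
Step 2: ln(8.4933e+10) = 25.1651
Step 3: Vbi = 0.02585 * 25.1651 = 0.651 V

0.651


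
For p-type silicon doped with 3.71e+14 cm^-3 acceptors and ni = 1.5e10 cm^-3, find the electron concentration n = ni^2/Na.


Step 1: Majority hole concentration p ≈ Na = 3.71e+14 cm^-3
Step 2: n = ni^2 / Na = (1.5e10)^2 / 3.71e+14
Step 3: n = 6.06e+05 cm^-3

6.06e+05


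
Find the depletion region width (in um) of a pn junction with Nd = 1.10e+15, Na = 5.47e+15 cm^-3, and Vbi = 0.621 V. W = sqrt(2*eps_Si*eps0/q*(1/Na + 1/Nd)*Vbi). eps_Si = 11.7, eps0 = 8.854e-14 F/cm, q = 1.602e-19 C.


Step 1: 1/Na + 1/Nd = 1/5.47e+15 + 1/1.10e+15 = 1.09191e-15
Step 2: 2*eps*eps0/q = 2*11.7*8.854e-14/1.602e-19 = 1.293281e+07
Step 3: W^2 = 1.293281e+07 * 1.09191e-15 * 0.621 = 8.76943e-09
Step 4: W = sqrt(8.76943e-09) = 9.365e-05 cm = 0.9365 um

0.9365


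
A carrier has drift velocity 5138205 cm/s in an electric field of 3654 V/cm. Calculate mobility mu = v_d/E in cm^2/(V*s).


Step 1: mu = v_d / E
Step 2: mu = 5138205 / 3654
Step 3: mu = 1406.19 cm^2/(V*s)

1406.19


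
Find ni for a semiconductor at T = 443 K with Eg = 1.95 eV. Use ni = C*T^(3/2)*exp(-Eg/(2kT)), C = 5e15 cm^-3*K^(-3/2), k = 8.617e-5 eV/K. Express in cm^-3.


Step 1: Compute kT = 8.617e-5 * 443 = 0.03817331 eV
Step 2: Exponent = -Eg/(2kT) = -1.95/(2*0.03817331) = -25.54141
Step 3: T^(3/2) = 443^1.5 = 9324.07
Step 4: ni = 5e15 * 9324.07 * exp(-25.54141) = 3.77e+08 cm^-3

3.77e+08


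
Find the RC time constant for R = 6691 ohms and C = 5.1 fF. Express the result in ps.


Step 1: tau = R * C
Step 2: tau = 6691 * 5.1 fF = 6691 * 5.1e-15 F
Step 3: tau = 3.41241e-11 s = 34.1241 ps

34.1241


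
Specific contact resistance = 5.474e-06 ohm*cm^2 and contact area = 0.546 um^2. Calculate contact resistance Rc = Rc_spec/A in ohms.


Step 1: Convert area to cm^2: 0.546 um^2 = 5.4600e-09 cm^2
Step 2: Rc = Rc_spec / A = 5.474e-06 / 5.4600e-09
Step 3: Rc = 1.00e+03 ohms

1.00e+03


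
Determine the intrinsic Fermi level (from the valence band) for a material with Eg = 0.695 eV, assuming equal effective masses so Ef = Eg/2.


Step 1: For an intrinsic semiconductor, the Fermi level sits at midgap.
Step 2: Ef = Eg / 2 = 0.695 / 2 = 0.3475 eV

0.3475


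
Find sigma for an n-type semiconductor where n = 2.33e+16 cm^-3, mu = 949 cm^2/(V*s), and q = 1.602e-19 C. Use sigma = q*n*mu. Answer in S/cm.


Step 1: sigma = q * n * mu
Step 2: sigma = 1.602e-19 * 2.33e+16 * 949
Step 3: sigma = 3.542e+00 S/cm

3.542e+00


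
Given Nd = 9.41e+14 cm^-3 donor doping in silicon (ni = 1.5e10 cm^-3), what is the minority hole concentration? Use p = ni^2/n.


Step 1: Since Nd >> ni, n ≈ Nd = 9.41e+14 cm^-3
Step 2: p = ni^2 / n = (1.5e10)^2 / 9.41e+14
Step 3: p = 2.25e20 / 9.41e+14 = 2.39e+05 cm^-3

2.39e+05


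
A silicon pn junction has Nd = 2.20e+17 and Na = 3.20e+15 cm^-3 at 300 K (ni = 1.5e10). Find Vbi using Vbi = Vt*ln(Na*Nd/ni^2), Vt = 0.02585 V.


Step 1: Compute Na*Nd/ni^2 = 3.20e+15 * 2.20e+17 / (1.5e10)^2 = 3.1289e+12
Step 2: ln(3.1289e+12) = 28.7717
Step 3: Vbi = 0.02585 * 28.7717 = 0.744 V

0.744


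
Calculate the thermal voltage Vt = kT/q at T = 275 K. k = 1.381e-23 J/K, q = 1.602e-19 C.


Step 1: kT = 1.381e-23 * 275 = 3.79775e-21 J
Step 2: Vt = kT/q = 3.79775e-21 / 1.602e-19
Step 3: Vt = 0.02371 V

0.02371


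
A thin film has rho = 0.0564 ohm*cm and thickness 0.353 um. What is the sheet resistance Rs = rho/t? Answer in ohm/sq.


Step 1: Convert thickness to cm: t = 0.353 um = 3.5300e-05 cm
Step 2: Rs = rho / t = 0.0564 / 3.5300e-05
Step 3: Rs = 1597.7 ohm/sq

1597.7


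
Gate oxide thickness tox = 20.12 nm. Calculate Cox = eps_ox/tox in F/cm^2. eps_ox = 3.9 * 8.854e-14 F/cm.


Step 1: eps_ox = 3.9 * 8.854e-14 = 3.45306e-13 F/cm
Step 2: tox in cm = 20.12 nm * 1e-7 = 2.0120e-06 cm
Step 3: Cox = 3.45306e-13 / 2.0120e-06 = 1.72e-07 F/cm^2

1.72e-07


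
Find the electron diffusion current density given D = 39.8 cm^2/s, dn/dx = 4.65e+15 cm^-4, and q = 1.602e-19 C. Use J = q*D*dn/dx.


Step 1: J = q * D * (dn/dx)
Step 2: J = 1.602e-19 * 39.8 * 4.65e+15
Step 3: J = 2.96e-02 A/cm^2

2.96e-02


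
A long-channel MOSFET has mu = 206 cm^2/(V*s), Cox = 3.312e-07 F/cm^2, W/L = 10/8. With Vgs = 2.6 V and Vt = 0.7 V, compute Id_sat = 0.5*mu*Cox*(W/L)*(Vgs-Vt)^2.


Step 1: Overdrive voltage Vov = Vgs - Vt = 2.6 - 0.7 = 1.9 V
Step 2: W/L = 10/8 = 1.25
Step 3: Id = 0.5 * 206 * 3.312e-07 * 1.25 * 1.9^2
Step 4: Id = 1.54e-04 A

1.54e-04


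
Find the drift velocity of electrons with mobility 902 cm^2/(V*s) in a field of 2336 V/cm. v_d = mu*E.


Step 1: v_d = mu * E
Step 2: v_d = 902 * 2336 = 2107072
Step 3: v_d = 2.11e+06 cm/s

2.11e+06


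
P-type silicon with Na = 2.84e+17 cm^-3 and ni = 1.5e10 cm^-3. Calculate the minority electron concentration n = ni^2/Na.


Step 1: Majority hole concentration p ≈ Na = 2.84e+17 cm^-3
Step 2: n = ni^2 / Na = (1.5e10)^2 / 2.84e+17
Step 3: n = 7.92e+02 cm^-3

7.92e+02


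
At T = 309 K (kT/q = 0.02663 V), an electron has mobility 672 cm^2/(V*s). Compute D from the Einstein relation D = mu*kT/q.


Step 1: D = mu * (kT/q)
Step 2: D = 672 * 0.02663
Step 3: D = 17.9 cm^2/s

17.9


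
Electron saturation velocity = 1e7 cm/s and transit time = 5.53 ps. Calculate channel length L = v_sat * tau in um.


Step 1: tau in seconds = 5.53 ps * 1e-12 = 5.5300e-12 s
Step 2: L = v_sat * tau = 1e7 * 5.5300e-12 = 5.5300e-05 cm
Step 3: L in um = 5.5300e-05 * 1e4 = 0.553 um

0.553


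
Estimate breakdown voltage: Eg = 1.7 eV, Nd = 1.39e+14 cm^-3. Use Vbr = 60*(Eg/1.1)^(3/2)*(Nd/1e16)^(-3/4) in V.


Step 1: Eg/1.1 = 1.7/1.1 = 1.545455
Step 2: (Eg/1.1)^1.5 = 1.545455^1.5 = 1.921253
Step 3: (Nd/1e16)^(-0.75) = (0.0139)^(-0.75) = 24.702386
Step 4: Vbr = 60 * 1.921253 * 24.702386 = 2847.6 V

2847.6


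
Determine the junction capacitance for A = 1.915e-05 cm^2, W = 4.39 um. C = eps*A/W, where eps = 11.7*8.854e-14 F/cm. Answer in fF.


Step 1: eps_Si = 11.7 * 8.854e-14 = 1.035918e-12 F/cm
Step 2: W in cm = 4.39 * 1e-4 = 4.39e-04 cm
Step 3: C = 1.035918e-12 * 1.915e-05 / 4.39e-04 = 4.518868e-14 F
Step 4: C = 45.19 fF

45.19


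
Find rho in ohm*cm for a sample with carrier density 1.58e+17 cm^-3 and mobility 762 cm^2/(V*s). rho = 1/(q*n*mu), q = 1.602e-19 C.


Step 1: sigma = q * n * mu = 1.602e-19 * 1.58e+17 * 762 = 1.92874e+01 S/cm
Step 2: rho = 1 / sigma = 1 / 1.92874e+01 = 0.05185 ohm*cm

0.05185


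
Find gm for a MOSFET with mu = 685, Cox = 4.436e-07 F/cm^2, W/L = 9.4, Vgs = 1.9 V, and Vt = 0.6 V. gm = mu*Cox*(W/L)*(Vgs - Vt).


Step 1: Vov = Vgs - Vt = 1.9 - 0.6 = 1.3 V
Step 2: gm = mu * Cox * (W/L) * Vov
Step 3: gm = 685 * 4.436e-07 * 9.4 * 1.3 = 3.71e-03 S

3.71e-03


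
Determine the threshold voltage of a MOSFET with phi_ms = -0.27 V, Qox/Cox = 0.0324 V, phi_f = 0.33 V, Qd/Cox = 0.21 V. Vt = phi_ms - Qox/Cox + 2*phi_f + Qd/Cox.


Step 1: Vt = phi_ms - Qox/Cox + 2*phi_f + Qd/Cox
Step 2: Vt = -0.27 - 0.0324 + 2*0.33 + 0.21
Step 3: Vt = -0.27 - 0.0324 + 0.66 + 0.21
Step 4: Vt = 0.5676 V

0.5676


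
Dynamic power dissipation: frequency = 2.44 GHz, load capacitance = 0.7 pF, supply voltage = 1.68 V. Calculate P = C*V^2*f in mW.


Step 1: V^2 = 1.68^2 = 2.8224 V^2
Step 2: P = C*V^2*f = 0.7e-12 F * 2.8224 * 2.44e9 Hz
Step 3: P = 4.8206592e-03 W
Step 4: P = 4.821 mW

4.821


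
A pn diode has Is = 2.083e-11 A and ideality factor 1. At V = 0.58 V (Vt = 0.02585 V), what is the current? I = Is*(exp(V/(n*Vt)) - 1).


Step 1: V/(n*Vt) = 0.58/(1*0.02585) = 22.4371
Step 2: exp(22.4371) = 5.5502e+09
Step 3: I = 2.083e-11 * (5.5502e+09 - 1) = 1.16e-01 A

1.16e-01


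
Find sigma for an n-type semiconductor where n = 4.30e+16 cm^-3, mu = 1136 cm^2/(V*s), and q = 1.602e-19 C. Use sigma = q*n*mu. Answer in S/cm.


Step 1: sigma = q * n * mu
Step 2: sigma = 1.602e-19 * 4.30e+16 * 1136
Step 3: sigma = 7.825e+00 S/cm

7.825e+00


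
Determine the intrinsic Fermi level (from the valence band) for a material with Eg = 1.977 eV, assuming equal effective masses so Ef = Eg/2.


Step 1: For an intrinsic semiconductor, the Fermi level sits at midgap.
Step 2: Ef = Eg / 2 = 1.977 / 2 = 0.9885 eV

0.9885


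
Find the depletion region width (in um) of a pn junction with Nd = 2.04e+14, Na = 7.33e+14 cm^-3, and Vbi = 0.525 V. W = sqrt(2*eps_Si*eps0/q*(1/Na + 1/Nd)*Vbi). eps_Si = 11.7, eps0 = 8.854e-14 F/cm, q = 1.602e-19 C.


Step 1: 1/Na + 1/Nd = 1/7.33e+14 + 1/2.04e+14 = 6.26622e-15
Step 2: 2*eps*eps0/q = 2*11.7*8.854e-14/1.602e-19 = 1.293281e+07
Step 3: W^2 = 1.293281e+07 * 6.26622e-15 * 0.525 = 4.25459e-08
Step 4: W = sqrt(4.25459e-08) = 2.063e-04 cm = 2.063 um

2.063


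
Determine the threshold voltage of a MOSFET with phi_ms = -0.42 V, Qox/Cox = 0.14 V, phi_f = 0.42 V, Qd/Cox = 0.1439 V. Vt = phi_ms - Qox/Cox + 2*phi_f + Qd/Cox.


Step 1: Vt = phi_ms - Qox/Cox + 2*phi_f + Qd/Cox
Step 2: Vt = -0.42 - 0.14 + 2*0.42 + 0.1439
Step 3: Vt = -0.42 - 0.14 + 0.84 + 0.1439
Step 4: Vt = 0.4239 V

0.4239


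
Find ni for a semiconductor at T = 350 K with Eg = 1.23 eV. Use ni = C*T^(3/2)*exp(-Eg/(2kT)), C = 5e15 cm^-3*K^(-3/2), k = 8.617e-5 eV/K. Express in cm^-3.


Step 1: Compute kT = 8.617e-5 * 350 = 0.0301595 eV
Step 2: Exponent = -Eg/(2kT) = -1.23/(2*0.0301595) = -20.39158
Step 3: T^(3/2) = 350^1.5 = 6547.90
Step 4: ni = 5e15 * 6547.90 * exp(-20.39158) = 4.56e+10 cm^-3

4.56e+10


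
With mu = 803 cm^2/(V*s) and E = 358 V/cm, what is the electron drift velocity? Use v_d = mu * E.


Step 1: v_d = mu * E
Step 2: v_d = 803 * 358 = 287474
Step 3: v_d = 2.87e+05 cm/s

2.87e+05


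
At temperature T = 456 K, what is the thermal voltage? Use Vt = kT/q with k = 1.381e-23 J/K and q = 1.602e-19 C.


Step 1: kT = 1.381e-23 * 456 = 6.29736e-21 J
Step 2: Vt = kT/q = 6.29736e-21 / 1.602e-19
Step 3: Vt = 0.03931 V

0.03931


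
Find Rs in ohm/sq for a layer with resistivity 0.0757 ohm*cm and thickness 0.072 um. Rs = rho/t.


Step 1: Convert thickness to cm: t = 0.072 um = 7.2000e-06 cm
Step 2: Rs = rho / t = 0.0757 / 7.2000e-06
Step 3: Rs = 10513.9 ohm/sq

10513.9


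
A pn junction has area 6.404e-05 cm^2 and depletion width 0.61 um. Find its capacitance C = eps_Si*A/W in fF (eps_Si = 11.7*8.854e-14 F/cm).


Step 1: eps_Si = 11.7 * 8.854e-14 = 1.035918e-12 F/cm
Step 2: W in cm = 0.61 * 1e-4 = 6.10e-05 cm
Step 3: C = 1.035918e-12 * 6.404e-05 / 6.10e-05 = 1.087544e-12 F
Step 4: C = 1087.54 fF

1087.54


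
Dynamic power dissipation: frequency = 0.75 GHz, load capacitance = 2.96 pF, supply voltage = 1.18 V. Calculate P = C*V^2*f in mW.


Step 1: V^2 = 1.18^2 = 1.3924 V^2
Step 2: P = C*V^2*f = 2.96e-12 F * 1.3924 * 0.75e9 Hz
Step 3: P = 3.091128e-03 W
Step 4: P = 3.091 mW

3.091


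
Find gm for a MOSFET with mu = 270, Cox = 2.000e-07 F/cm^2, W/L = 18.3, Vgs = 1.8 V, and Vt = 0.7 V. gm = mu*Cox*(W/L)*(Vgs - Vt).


Step 1: Vov = Vgs - Vt = 1.8 - 0.7 = 1.1 V
Step 2: gm = mu * Cox * (W/L) * Vov
Step 3: gm = 270 * 2.000e-07 * 18.3 * 1.1 = 1.09e-03 S

1.09e-03


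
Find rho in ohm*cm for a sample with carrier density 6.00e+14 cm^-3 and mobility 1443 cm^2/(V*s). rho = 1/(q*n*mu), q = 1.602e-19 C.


Step 1: sigma = q * n * mu = 1.602e-19 * 6.00e+14 * 1443 = 1.38701e-01 S/cm
Step 2: rho = 1 / sigma = 1 / 1.38701e-01 = 7.21 ohm*cm

7.21


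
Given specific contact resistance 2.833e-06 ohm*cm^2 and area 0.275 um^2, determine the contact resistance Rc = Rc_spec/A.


Step 1: Convert area to cm^2: 0.275 um^2 = 2.7500e-09 cm^2
Step 2: Rc = Rc_spec / A = 2.833e-06 / 2.7500e-09
Step 3: Rc = 1.03e+03 ohms

1.03e+03


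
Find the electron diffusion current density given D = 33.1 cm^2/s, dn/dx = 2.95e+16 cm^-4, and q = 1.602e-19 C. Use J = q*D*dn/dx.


Step 1: J = q * D * (dn/dx)
Step 2: J = 1.602e-19 * 33.1 * 2.95e+16
Step 3: J = 1.56e-01 A/cm^2

1.56e-01


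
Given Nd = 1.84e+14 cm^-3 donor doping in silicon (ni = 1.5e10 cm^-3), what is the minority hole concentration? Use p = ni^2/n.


Step 1: Since Nd >> ni, n ≈ Nd = 1.84e+14 cm^-3
Step 2: p = ni^2 / n = (1.5e10)^2 / 1.84e+14
Step 3: p = 2.25e20 / 1.84e+14 = 1.22e+06 cm^-3

1.22e+06


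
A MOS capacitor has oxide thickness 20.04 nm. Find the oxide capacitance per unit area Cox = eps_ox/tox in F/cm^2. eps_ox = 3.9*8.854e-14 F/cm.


Step 1: eps_ox = 3.9 * 8.854e-14 = 3.45306e-13 F/cm
Step 2: tox in cm = 20.04 nm * 1e-7 = 2.0040e-06 cm
Step 3: Cox = 3.45306e-13 / 2.0040e-06 = 1.72e-07 F/cm^2

1.72e-07


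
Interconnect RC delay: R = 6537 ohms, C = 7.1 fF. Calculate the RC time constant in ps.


Step 1: tau = R * C
Step 2: tau = 6537 * 7.1 fF = 6537 * 7.1e-15 F
Step 3: tau = 4.64127e-11 s = 46.4127 ps

46.4127


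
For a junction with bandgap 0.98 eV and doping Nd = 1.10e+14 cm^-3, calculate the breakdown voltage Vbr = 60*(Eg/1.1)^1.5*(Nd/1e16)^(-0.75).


Step 1: Eg/1.1 = 0.98/1.1 = 0.890909
Step 2: (Eg/1.1)^1.5 = 0.890909^1.5 = 0.840911
Step 3: (Nd/1e16)^(-0.75) = (0.011)^(-0.75) = 29.441199
Step 4: Vbr = 60 * 0.840911 * 29.441199 = 1485.4 V

1485.4


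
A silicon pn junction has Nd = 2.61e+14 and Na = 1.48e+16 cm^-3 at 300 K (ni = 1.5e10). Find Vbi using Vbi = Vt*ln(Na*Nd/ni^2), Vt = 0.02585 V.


Step 1: Compute Na*Nd/ni^2 = 1.48e+16 * 2.61e+14 / (1.5e10)^2 = 1.7168e+10
Step 2: ln(1.7168e+10) = 23.5663
Step 3: Vbi = 0.02585 * 23.5663 = 0.609 V

0.609


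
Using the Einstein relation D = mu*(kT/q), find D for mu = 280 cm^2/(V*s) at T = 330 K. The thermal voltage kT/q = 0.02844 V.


Step 1: D = mu * (kT/q)
Step 2: D = 280 * 0.02844
Step 3: D = 7.96 cm^2/s

7.96


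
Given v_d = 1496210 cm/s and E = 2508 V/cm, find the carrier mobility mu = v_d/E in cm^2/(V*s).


Step 1: mu = v_d / E
Step 2: mu = 1496210 / 2508
Step 3: mu = 596.57 cm^2/(V*s)

596.57


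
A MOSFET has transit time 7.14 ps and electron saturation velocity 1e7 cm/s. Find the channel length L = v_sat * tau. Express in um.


Step 1: tau in seconds = 7.14 ps * 1e-12 = 7.1400e-12 s
Step 2: L = v_sat * tau = 1e7 * 7.1400e-12 = 7.1400e-05 cm
Step 3: L in um = 7.1400e-05 * 1e4 = 0.714 um

0.714


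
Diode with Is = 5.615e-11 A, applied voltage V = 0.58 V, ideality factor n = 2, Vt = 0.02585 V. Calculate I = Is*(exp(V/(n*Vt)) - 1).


Step 1: V/(n*Vt) = 0.58/(2*0.02585) = 11.2186
Step 2: exp(11.2186) = 7.4503e+04
Step 3: I = 5.615e-11 * (7.4503e+04 - 1) = 4.18e-06 A

4.18e-06
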